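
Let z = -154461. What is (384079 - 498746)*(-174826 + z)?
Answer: 37758352429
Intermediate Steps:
(384079 - 498746)*(-174826 + z) = (384079 - 498746)*(-174826 - 154461) = -114667*(-329287) = 37758352429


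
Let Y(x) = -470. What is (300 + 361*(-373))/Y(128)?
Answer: 134353/470 ≈ 285.86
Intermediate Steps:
(300 + 361*(-373))/Y(128) = (300 + 361*(-373))/(-470) = (300 - 134653)*(-1/470) = -134353*(-1/470) = 134353/470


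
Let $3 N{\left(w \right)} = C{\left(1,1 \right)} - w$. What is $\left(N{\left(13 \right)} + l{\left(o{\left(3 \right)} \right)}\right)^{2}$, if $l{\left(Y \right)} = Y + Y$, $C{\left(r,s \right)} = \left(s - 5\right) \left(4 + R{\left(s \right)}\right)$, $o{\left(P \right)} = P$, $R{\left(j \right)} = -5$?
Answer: $9$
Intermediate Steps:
$C{\left(r,s \right)} = 5 - s$ ($C{\left(r,s \right)} = \left(s - 5\right) \left(4 - 5\right) = \left(-5 + s\right) \left(-1\right) = 5 - s$)
$l{\left(Y \right)} = 2 Y$
$N{\left(w \right)} = \frac{4}{3} - \frac{w}{3}$ ($N{\left(w \right)} = \frac{\left(5 - 1\right) - w}{3} = \frac{4 - w}{3} = \frac{4}{3} - \frac{w}{3}$)
$\left(N{\left(13 \right)} + l{\left(o{\left(3 \right)} \right)}\right)^{2} = \left(\left(\frac{4}{3} - \frac{13}{3}\right) + 2 \cdot 3\right)^{2} = \left(\left(\frac{4}{3} - \frac{13}{3}\right) + 6\right)^{2} = \left(-3 + 6\right)^{2} = 3^{2} = 9$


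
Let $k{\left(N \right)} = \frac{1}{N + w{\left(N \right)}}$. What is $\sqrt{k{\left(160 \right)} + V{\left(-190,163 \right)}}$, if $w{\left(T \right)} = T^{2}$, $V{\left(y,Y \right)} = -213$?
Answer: $\frac{i \sqrt{8833875190}}{6440} \approx 14.595 i$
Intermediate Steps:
$k{\left(N \right)} = \frac{1}{N + N^{2}}$
$\sqrt{k{\left(160 \right)} + V{\left(-190,163 \right)}} = \sqrt{\frac{1}{160 \left(1 + 160\right)} - 213} = \sqrt{\frac{1}{160 \cdot 161} - 213} = \sqrt{\frac{1}{160} \cdot \frac{1}{161} - 213} = \sqrt{\frac{1}{25760} - 213} = \sqrt{- \frac{5486879}{25760}} = \frac{i \sqrt{8833875190}}{6440}$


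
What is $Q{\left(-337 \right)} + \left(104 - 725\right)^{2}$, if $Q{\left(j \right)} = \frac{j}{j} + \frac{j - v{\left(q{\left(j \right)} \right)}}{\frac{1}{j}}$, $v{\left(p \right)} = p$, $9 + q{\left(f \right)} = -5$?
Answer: $494493$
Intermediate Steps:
$q{\left(f \right)} = -14$ ($q{\left(f \right)} = -9 - 5 = -14$)
$Q{\left(j \right)} = 1 + j \left(14 + j\right)$ ($Q{\left(j \right)} = \frac{j}{j} + \frac{j - -14}{\frac{1}{j}} = 1 + \left(j + 14\right) j = 1 + \left(14 + j\right) j = 1 + j \left(14 + j\right)$)
$Q{\left(-337 \right)} + \left(104 - 725\right)^{2} = \left(1 + \left(-337\right)^{2} + 14 \left(-337\right)\right) + \left(104 - 725\right)^{2} = \left(1 + 113569 - 4718\right) + \left(-621\right)^{2} = 108852 + 385641 = 494493$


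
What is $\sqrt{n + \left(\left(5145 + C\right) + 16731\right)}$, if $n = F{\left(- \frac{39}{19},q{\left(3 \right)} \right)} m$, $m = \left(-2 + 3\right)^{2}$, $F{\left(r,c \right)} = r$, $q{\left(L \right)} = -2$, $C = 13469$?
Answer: $\frac{2 \sqrt{3189701}}{19} \approx 188.0$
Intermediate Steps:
$m = 1$ ($m = 1^{2} = 1$)
$n = - \frac{39}{19}$ ($n = - \frac{39}{19} \cdot 1 = \left(-39\right) \frac{1}{19} \cdot 1 = \left(- \frac{39}{19}\right) 1 = - \frac{39}{19} \approx -2.0526$)
$\sqrt{n + \left(\left(5145 + C\right) + 16731\right)} = \sqrt{- \frac{39}{19} + \left(\left(5145 + 13469\right) + 16731\right)} = \sqrt{- \frac{39}{19} + \left(18614 + 16731\right)} = \sqrt{- \frac{39}{19} + 35345} = \sqrt{\frac{671516}{19}} = \frac{2 \sqrt{3189701}}{19}$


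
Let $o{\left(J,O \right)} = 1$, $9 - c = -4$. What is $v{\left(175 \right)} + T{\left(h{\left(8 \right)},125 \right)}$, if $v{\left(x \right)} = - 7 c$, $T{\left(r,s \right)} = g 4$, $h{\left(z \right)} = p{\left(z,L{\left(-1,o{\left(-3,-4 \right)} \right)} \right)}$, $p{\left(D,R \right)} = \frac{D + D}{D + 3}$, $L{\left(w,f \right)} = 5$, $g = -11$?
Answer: $-135$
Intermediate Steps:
$c = 13$ ($c = 9 - -4 = 9 + 4 = 13$)
$p{\left(D,R \right)} = \frac{2 D}{3 + D}$
$h{\left(z \right)} = \frac{2 z}{3 + z}$
$T{\left(r,s \right)} = -44$ ($T{\left(r,s \right)} = \left(-11\right) 4 = -44$)
$v{\left(x \right)} = -91$ ($v{\left(x \right)} = \left(-7\right) 13 = -91$)
$v{\left(175 \right)} + T{\left(h{\left(8 \right)},125 \right)} = -91 - 44 = -135$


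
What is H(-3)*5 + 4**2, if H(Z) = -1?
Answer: 11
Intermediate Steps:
H(-3)*5 + 4**2 = -1*5 + 4**2 = -5 + 16 = 11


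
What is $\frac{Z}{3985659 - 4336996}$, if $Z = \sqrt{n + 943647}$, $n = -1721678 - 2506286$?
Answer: $- \frac{i \sqrt{3284317}}{351337} \approx - 0.0051582 i$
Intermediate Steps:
$n = -4227964$
$Z = i \sqrt{3284317}$ ($Z = \sqrt{-4227964 + 943647} = \sqrt{-3284317} = i \sqrt{3284317} \approx 1812.3 i$)
$\frac{Z}{3985659 - 4336996} = \frac{i \sqrt{3284317}}{3985659 - 4336996} = \frac{i \sqrt{3284317}}{-351337} = i \sqrt{3284317} \left(- \frac{1}{351337}\right) = - \frac{i \sqrt{3284317}}{351337}$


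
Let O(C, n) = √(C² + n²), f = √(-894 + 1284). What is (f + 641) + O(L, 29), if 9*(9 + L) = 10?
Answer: 641 + √390 + √73162/9 ≈ 690.80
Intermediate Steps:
L = -71/9 (L = -9 + (⅑)*10 = -9 + 10/9 = -71/9 ≈ -7.8889)
f = √390 ≈ 19.748
(f + 641) + O(L, 29) = (√390 + 641) + √((-71/9)² + 29²) = (641 + √390) + √(5041/81 + 841) = (641 + √390) + √(73162/81) = (641 + √390) + √73162/9 = 641 + √390 + √73162/9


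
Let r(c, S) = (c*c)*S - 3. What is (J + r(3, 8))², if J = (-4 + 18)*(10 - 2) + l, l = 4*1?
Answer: 34225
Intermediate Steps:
r(c, S) = -3 + S*c² (r(c, S) = c²*S - 3 = S*c² - 3 = -3 + S*c²)
l = 4
J = 116 (J = (-4 + 18)*(10 - 2) + 4 = 14*8 + 4 = 112 + 4 = 116)
(J + r(3, 8))² = (116 + (-3 + 8*3²))² = (116 + (-3 + 8*9))² = (116 + (-3 + 72))² = (116 + 69)² = 185² = 34225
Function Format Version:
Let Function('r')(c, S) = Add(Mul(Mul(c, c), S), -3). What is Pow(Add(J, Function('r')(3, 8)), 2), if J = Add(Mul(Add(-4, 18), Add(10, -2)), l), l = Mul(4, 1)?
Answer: 34225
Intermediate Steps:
Function('r')(c, S) = Add(-3, Mul(S, Pow(c, 2))) (Function('r')(c, S) = Add(Mul(Pow(c, 2), S), -3) = Add(Mul(S, Pow(c, 2)), -3) = Add(-3, Mul(S, Pow(c, 2))))
l = 4
J = 116 (J = Add(Mul(Add(-4, 18), Add(10, -2)), 4) = Add(Mul(14, 8), 4) = Add(112, 4) = 116)
Pow(Add(J, Function('r')(3, 8)), 2) = Pow(Add(116, Add(-3, Mul(8, Pow(3, 2)))), 2) = Pow(Add(116, Add(-3, Mul(8, 9))), 2) = Pow(Add(116, Add(-3, 72)), 2) = Pow(Add(116, 69), 2) = Pow(185, 2) = 34225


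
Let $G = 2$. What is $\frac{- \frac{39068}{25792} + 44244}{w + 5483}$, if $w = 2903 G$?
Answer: $\frac{285275545}{72791472} \approx 3.9191$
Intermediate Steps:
$w = 5806$ ($w = 2903 \cdot 2 = 5806$)
$\frac{- \frac{39068}{25792} + 44244}{w + 5483} = \frac{- \frac{39068}{25792} + 44244}{5806 + 5483} = \frac{\left(-39068\right) \frac{1}{25792} + 44244}{11289} = \left(- \frac{9767}{6448} + 44244\right) \frac{1}{11289} = \frac{285275545}{6448} \cdot \frac{1}{11289} = \frac{285275545}{72791472}$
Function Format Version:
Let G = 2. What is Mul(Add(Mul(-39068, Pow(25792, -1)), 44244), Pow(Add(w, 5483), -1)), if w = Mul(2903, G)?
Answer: Rational(285275545, 72791472) ≈ 3.9191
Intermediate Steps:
w = 5806 (w = Mul(2903, 2) = 5806)
Mul(Add(Mul(-39068, Pow(25792, -1)), 44244), Pow(Add(w, 5483), -1)) = Mul(Add(Mul(-39068, Pow(25792, -1)), 44244), Pow(Add(5806, 5483), -1)) = Mul(Add(Mul(-39068, Rational(1, 25792)), 44244), Pow(11289, -1)) = Mul(Add(Rational(-9767, 6448), 44244), Rational(1, 11289)) = Mul(Rational(285275545, 6448), Rational(1, 11289)) = Rational(285275545, 72791472)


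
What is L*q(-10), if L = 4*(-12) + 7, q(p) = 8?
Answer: -328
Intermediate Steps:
L = -41 (L = -48 + 7 = -41)
L*q(-10) = -41*8 = -328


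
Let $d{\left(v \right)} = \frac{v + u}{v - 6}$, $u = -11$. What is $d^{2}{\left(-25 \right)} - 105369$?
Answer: $- \frac{101258313}{961} \approx -1.0537 \cdot 10^{5}$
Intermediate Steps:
$d{\left(v \right)} = \frac{-11 + v}{-6 + v}$ ($d{\left(v \right)} = \frac{v - 11}{v - 6} = \frac{-11 + v}{-6 + v}$)
$d^{2}{\left(-25 \right)} - 105369 = \left(\frac{-11 - 25}{-6 - 25}\right)^{2} - 105369 = \left(\frac{1}{-31} \left(-36\right)\right)^{2} - 105369 = \left(\left(- \frac{1}{31}\right) \left(-36\right)\right)^{2} - 105369 = \left(\frac{36}{31}\right)^{2} - 105369 = \frac{1296}{961} - 105369 = - \frac{101258313}{961}$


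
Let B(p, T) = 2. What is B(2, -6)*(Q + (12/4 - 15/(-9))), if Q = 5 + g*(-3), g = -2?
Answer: 94/3 ≈ 31.333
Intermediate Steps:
Q = 11 (Q = 5 - 2*(-3) = 5 + 6 = 11)
B(2, -6)*(Q + (12/4 - 15/(-9))) = 2*(11 + (12/4 - 15/(-9))) = 2*(11 + (12*(¼) - 15*(-⅑))) = 2*(11 + (3 + 5/3)) = 2*(11 + 14/3) = 2*(47/3) = 94/3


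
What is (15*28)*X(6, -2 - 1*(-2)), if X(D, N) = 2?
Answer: 840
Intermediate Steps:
(15*28)*X(6, -2 - 1*(-2)) = (15*28)*2 = 420*2 = 840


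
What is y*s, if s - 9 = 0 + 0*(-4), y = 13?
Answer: 117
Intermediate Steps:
s = 9 (s = 9 + (0 + 0*(-4)) = 9 + (0 + 0) = 9 + 0 = 9)
y*s = 13*9 = 117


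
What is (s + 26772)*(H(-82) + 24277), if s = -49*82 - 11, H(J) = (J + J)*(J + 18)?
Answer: 790842339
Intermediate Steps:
H(J) = 2*J*(18 + J) (H(J) = (2*J)*(18 + J) = 2*J*(18 + J))
s = -4029 (s = -4018 - 11 = -4029)
(s + 26772)*(H(-82) + 24277) = (-4029 + 26772)*(2*(-82)*(18 - 82) + 24277) = 22743*(2*(-82)*(-64) + 24277) = 22743*(10496 + 24277) = 22743*34773 = 790842339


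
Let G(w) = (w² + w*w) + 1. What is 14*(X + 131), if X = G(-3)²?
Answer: 6888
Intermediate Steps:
G(w) = 1 + 2*w² (G(w) = (w² + w²) + 1 = 2*w² + 1 = 1 + 2*w²)
X = 361 (X = (1 + 2*(-3)²)² = (1 + 2*9)² = (1 + 18)² = 19² = 361)
14*(X + 131) = 14*(361 + 131) = 14*492 = 6888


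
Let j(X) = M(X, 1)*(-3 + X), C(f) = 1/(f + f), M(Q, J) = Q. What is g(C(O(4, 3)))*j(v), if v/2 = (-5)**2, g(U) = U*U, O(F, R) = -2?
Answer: 1175/8 ≈ 146.88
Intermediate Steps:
C(f) = 1/(2*f)
g(U) = U**2
v = 50 (v = 2*(-5)**2 = 2*25 = 50)
j(X) = X*(-3 + X)
g(C(O(4, 3)))*j(v) = ((1/2)/(-2))**2*(50*(-3 + 50)) = ((1/2)*(-1/2))**2*(50*47) = (-1/4)**2*2350 = (1/16)*2350 = 1175/8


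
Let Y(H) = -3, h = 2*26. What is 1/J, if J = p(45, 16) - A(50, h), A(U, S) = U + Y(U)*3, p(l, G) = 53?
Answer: 1/12 ≈ 0.083333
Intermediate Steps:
h = 52
A(U, S) = -9 + U (A(U, S) = U - 3*3 = U - 9 = -9 + U)
J = 12 (J = 53 - (-9 + 50) = 53 - 1*41 = 53 - 41 = 12)
1/J = 1/12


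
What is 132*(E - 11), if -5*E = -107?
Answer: 6864/5 ≈ 1372.8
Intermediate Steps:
E = 107/5 (E = -⅕*(-107) = 107/5 ≈ 21.400)
132*(E - 11) = 132*(107/5 - 11) = 132*(52/5) = 6864/5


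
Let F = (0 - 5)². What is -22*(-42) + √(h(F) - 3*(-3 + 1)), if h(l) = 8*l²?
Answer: 924 + √5006 ≈ 994.75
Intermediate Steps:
F = 25 (F = (-5)² = 25)
-22*(-42) + √(h(F) - 3*(-3 + 1)) = -22*(-42) + √(8*25² - 3*(-3 + 1)) = 924 + √(8*625 - 3*(-2)) = 924 + √(5000 + 6) = 924 + √5006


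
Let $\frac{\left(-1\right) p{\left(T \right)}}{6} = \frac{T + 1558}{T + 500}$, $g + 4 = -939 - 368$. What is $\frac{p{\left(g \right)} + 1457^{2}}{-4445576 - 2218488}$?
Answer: $- \frac{1721632021}{5404555904} \approx -0.31855$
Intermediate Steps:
$g = -1311$ ($g = -4 - 1307 = -1311$)
$p{\left(T \right)} = - \frac{6 \left(1558 + T\right)}{500 + T}$ ($p{\left(T \right)} = - 6 \frac{T + 1558}{T + 500} = - 6 \frac{1558 + T}{500 + T} = - \frac{6 \left(1558 + T\right)}{500 + T}$)
$\frac{p{\left(g \right)} + 1457^{2}}{-4445576 - 2218488} = \frac{\frac{6 \left(-1558 - -1311\right)}{500 - 1311} + 1457^{2}}{-4445576 - 2218488} = \frac{\frac{6 \left(-1558 + 1311\right)}{-811} + 2122849}{-6664064} = \left(6 \left(- \frac{1}{811}\right) \left(-247\right) + 2122849\right) \left(- \frac{1}{6664064}\right) = \left(\frac{1482}{811} + 2122849\right) \left(- \frac{1}{6664064}\right) = \frac{1721632021}{811} \left(- \frac{1}{6664064}\right) = - \frac{1721632021}{5404555904}$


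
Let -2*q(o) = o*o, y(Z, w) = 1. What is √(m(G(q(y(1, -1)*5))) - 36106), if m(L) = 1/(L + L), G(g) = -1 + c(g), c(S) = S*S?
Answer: 8*I*√24173529/207 ≈ 190.02*I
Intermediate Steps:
c(S) = S²
q(o) = -o²/2 (q(o) = -o*o/2 = -o²/2)
G(g) = -1 + g²
m(L) = 1/(2*L)
√(m(G(q(y(1, -1)*5))) - 36106) = √(1/(2*(-1 + (-(1*5)²/2)²)) - 36106) = √(1/(2*(-1 + (-½*5²)²)) - 36106) = √(1/(2*(-1 + (-½*25)²)) - 36106) = √(1/(2*(-1 + (-25/2)²)) - 36106) = √(1/(2*(-1 + 625/4)) - 36106) = √(1/(2*(621/4)) - 36106) = √((½)*(4/621) - 36106) = √(2/621 - 36106) = √(-22421824/621) = 8*I*√24173529/207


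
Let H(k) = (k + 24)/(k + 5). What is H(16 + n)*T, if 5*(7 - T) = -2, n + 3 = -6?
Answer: 1147/60 ≈ 19.117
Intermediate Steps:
n = -9 (n = -3 - 6 = -9)
H(k) = (24 + k)/(5 + k)
T = 37/5 (T = 7 - 1/5*(-2) = 7 + 2/5 = 37/5 ≈ 7.4000)
H(16 + n)*T = ((24 + (16 - 9))/(5 + (16 - 9)))*(37/5) = ((24 + 7)/(5 + 7))*(37/5) = (31/12)*(37/5) = 1147/60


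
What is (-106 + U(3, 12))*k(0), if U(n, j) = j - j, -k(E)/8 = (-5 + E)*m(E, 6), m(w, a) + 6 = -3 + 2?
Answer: 29680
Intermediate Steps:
m(w, a) = -7 (m(w, a) = -6 + (-3 + 2) = -6 - 1 = -7)
k(E) = -280 + 56*E (k(E) = -8*(-5 + E)*(-7) = -8*(35 - 7*E) = -280 + 56*E)
U(n, j) = 0
(-106 + U(3, 12))*k(0) = (-106 + 0)*(-280 + 56*0) = -106*(-280 + 0) = -106*(-280) = 29680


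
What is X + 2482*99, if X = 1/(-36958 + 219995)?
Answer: 44975485567/183037 ≈ 2.4572e+5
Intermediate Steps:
X = 1/183037 ≈ 5.4634e-6
X + 2482*99 = 1/183037 + 2482*99 = 1/183037 + 245718 = 44975485567/183037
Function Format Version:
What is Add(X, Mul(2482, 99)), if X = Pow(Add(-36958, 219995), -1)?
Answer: Rational(44975485567, 183037) ≈ 2.4572e+5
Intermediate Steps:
X = Rational(1, 183037) (X = Pow(183037, -1) = Rational(1, 183037) ≈ 5.4634e-6)
Add(X, Mul(2482, 99)) = Add(Rational(1, 183037), Mul(2482, 99)) = Add(Rational(1, 183037), 245718) = Rational(44975485567, 183037)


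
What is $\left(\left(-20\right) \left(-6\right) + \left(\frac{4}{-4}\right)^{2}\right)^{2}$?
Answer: $14641$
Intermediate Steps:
$\left(\left(-20\right) \left(-6\right) + \left(\frac{4}{-4}\right)^{2}\right)^{2} = \left(120 + \left(4 \left(- \frac{1}{4}\right)\right)^{2}\right)^{2} = \left(120 + \left(-1\right)^{2}\right)^{2} = \left(120 + 1\right)^{2} = 121^{2} = 14641$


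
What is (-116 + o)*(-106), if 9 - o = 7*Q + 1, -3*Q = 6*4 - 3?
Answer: 6254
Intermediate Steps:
Q = -7 (Q = -(6*4 - 3)/3 = -(24 - 3)/3 = -1/3*21 = -7)
o = 57 (o = 9 - (7*(-7) + 1) = 9 - (-49 + 1) = 9 - 1*(-48) = 9 + 48 = 57)
(-116 + o)*(-106) = (-116 + 57)*(-106) = -59*(-106) = 6254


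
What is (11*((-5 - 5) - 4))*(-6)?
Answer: 924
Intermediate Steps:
(11*((-5 - 5) - 4))*(-6) = (11*(-10 - 4))*(-6) = (11*(-14))*(-6) = -154*(-6) = 924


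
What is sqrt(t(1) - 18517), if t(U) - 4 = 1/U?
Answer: 4*I*sqrt(1157) ≈ 136.06*I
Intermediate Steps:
t(U) = 4 + 1/U
sqrt(t(1) - 18517) = sqrt((4 + 1/1) - 18517) = sqrt((4 + 1) - 18517) = sqrt(5 - 18517) = sqrt(-18512) = 4*I*sqrt(1157)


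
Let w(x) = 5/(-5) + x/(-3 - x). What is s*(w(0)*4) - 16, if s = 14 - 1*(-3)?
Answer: -84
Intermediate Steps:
w(x) = -1 + x/(-3 - x) (w(x) = 5*(-⅕) + x/(-3 - x) = -1 + x/(-3 - x))
s = 17 (s = 14 + 3 = 17)
s*(w(0)*4) - 16 = 17*(((-3 - 2*0)/(3 + 0))*4) - 16 = 17*(((-3 + 0)/3)*4) - 16 = 17*(((⅓)*(-3))*4) - 16 = 17*(-1*4) - 16 = 17*(-4) - 16 = -68 - 16 = -84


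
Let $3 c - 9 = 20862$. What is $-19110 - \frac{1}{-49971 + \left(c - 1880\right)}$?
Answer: $- \frac{857924339}{44894} \approx -19110.0$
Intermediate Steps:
$c = 6957$ ($c = 3 + \frac{1}{3} \cdot 20862 = 3 + 6954 = 6957$)
$-19110 - \frac{1}{-49971 + \left(c - 1880\right)} = -19110 - \frac{1}{-49971 + \left(6957 - 1880\right)} = -19110 - \frac{1}{-49971 + 5077} = -19110 - \frac{1}{-44894} = -19110 - - \frac{1}{44894} = -19110 + \frac{1}{44894} = - \frac{857924339}{44894}$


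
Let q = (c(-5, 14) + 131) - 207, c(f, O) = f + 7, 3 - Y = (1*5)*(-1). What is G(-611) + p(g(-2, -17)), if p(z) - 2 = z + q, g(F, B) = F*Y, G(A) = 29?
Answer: -59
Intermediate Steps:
Y = 8 (Y = 3 - 1*5*(-1) = 3 - 5*(-1) = 3 - 1*(-5) = 3 + 5 = 8)
g(F, B) = 8*F (g(F, B) = F*8 = 8*F)
c(f, O) = 7 + f
q = -74 (q = ((7 - 5) + 131) - 207 = (2 + 131) - 207 = 133 - 207 = -74)
p(z) = -72 + z (p(z) = 2 + (z - 74) = 2 + (-74 + z) = -72 + z)
G(-611) + p(g(-2, -17)) = 29 + (-72 + 8*(-2)) = 29 + (-72 - 16) = 29 - 88 = -59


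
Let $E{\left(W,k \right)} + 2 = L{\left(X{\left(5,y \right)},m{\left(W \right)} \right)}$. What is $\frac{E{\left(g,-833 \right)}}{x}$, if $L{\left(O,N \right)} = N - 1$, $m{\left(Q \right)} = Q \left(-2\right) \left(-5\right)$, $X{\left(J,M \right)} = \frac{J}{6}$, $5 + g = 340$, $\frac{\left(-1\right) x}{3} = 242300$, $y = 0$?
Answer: $- \frac{3347}{726900} \approx -0.0046045$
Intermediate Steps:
$x = -726900$ ($x = \left(-3\right) 242300 = -726900$)
$g = 335$ ($g = -5 + 340 = 335$)
$X{\left(J,M \right)} = \frac{J}{6}$ ($X{\left(J,M \right)} = J \frac{1}{6} = \frac{J}{6}$)
$m{\left(Q \right)} = 10 Q$ ($m{\left(Q \right)} = - 2 Q \left(-5\right) = 10 Q$)
$L{\left(O,N \right)} = -1 + N$
$E{\left(W,k \right)} = -3 + 10 W$ ($E{\left(W,k \right)} = -2 + \left(-1 + 10 W\right) = -3 + 10 W$)
$\frac{E{\left(g,-833 \right)}}{x} = \frac{-3 + 10 \cdot 335}{-726900} = \left(-3 + 3350\right) \left(- \frac{1}{726900}\right) = 3347 \left(- \frac{1}{726900}\right) = - \frac{3347}{726900}$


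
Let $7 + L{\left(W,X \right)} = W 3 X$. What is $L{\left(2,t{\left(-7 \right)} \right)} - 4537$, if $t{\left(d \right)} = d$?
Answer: $-4586$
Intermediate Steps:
$L{\left(W,X \right)} = -7 + 3 W X$ ($L{\left(W,X \right)} = -7 + W 3 X = -7 + 3 W X$)
$L{\left(2,t{\left(-7 \right)} \right)} - 4537 = \left(-7 + 3 \cdot 2 \left(-7\right)\right) - 4537 = \left(-7 - 42\right) - 4537 = -49 - 4537 = -4586$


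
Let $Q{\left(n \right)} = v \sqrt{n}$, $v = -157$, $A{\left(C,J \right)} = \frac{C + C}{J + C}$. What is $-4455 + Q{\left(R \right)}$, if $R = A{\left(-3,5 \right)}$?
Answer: $-4455 - 157 i \sqrt{3} \approx -4455.0 - 271.93 i$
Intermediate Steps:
$A{\left(C,J \right)} = \frac{2 C}{C + J}$
$R = -3$ ($R = 2 \left(-3\right) \frac{1}{-3 + 5} = 2 \left(-3\right) \frac{1}{2} = -3$)
$Q{\left(n \right)} = - 157 \sqrt{n}$
$-4455 + Q{\left(R \right)} = -4455 - 157 \sqrt{-3} = -4455 - 157 i \sqrt{3}$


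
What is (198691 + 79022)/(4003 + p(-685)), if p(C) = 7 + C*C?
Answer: 92571/157745 ≈ 0.58684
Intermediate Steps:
p(C) = 7 + C²
(198691 + 79022)/(4003 + p(-685)) = (198691 + 79022)/(4003 + (7 + (-685)²)) = 277713/(4003 + (7 + 469225)) = 277713/(4003 + 469232) = 277713/473235 = 277713*(1/473235) = 92571/157745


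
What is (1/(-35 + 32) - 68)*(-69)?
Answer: 4715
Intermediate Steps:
(1/(-35 + 32) - 68)*(-69) = (1/(-3) - 68)*(-69) = (-⅓ - 68)*(-69) = -205/3*(-69) = 4715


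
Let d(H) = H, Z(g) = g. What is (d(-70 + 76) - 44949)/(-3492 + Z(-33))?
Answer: 14981/1175 ≈ 12.750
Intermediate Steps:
(d(-70 + 76) - 44949)/(-3492 + Z(-33)) = ((-70 + 76) - 44949)/(-3492 - 33) = (6 - 44949)/(-3525) = -44943*(-1/3525) = 14981/1175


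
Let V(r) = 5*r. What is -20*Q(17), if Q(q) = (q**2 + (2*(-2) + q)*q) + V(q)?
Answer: -11900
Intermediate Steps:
Q(q) = q**2 + 5*q + q*(-4 + q) (Q(q) = (q**2 + (2*(-2) + q)*q) + 5*q = (q**2 + (-4 + q)*q) + 5*q = (q**2 + q*(-4 + q)) + 5*q = q**2 + 5*q + q*(-4 + q))
-20*Q(17) = -340*(1 + 2*17) = -340*(1 + 34) = -340*35 = -20*595 = -11900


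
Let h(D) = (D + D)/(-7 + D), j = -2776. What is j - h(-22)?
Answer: -80548/29 ≈ -2777.5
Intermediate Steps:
h(D) = 2*D/(-7 + D) (h(D) = (2*D)/(-7 + D) = 2*D/(-7 + D))
j - h(-22) = -2776 - 2*(-22)/(-7 - 22) = -2776 - 2*(-22)/(-29) = -2776 - 2*(-22)*(-1)/29 = -2776 - 1*44/29 = -2776 - 44/29 = -80548/29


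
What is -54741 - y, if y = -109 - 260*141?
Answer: -17972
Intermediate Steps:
y = -36769 (y = -109 - 36660 = -36769)
-54741 - y = -54741 - 1*(-36769) = -54741 + 36769 = -17972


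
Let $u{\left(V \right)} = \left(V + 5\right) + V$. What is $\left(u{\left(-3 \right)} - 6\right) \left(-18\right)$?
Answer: $126$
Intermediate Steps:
$u{\left(V \right)} = 5 + 2 V$ ($u{\left(V \right)} = \left(5 + V\right) + V = 5 + 2 V$)
$\left(u{\left(-3 \right)} - 6\right) \left(-18\right) = \left(\left(5 + 2 \left(-3\right)\right) - 6\right) \left(-18\right) = \left(\left(5 - 6\right) - 6\right) \left(-18\right) = \left(-1 - 6\right) \left(-18\right) = \left(-7\right) \left(-18\right) = 126$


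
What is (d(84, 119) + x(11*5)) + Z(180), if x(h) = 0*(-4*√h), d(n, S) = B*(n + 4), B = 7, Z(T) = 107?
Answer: 723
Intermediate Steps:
d(n, S) = 28 + 7*n (d(n, S) = 7*(n + 4) = 7*(4 + n) = 28 + 7*n)
x(h) = 0
(d(84, 119) + x(11*5)) + Z(180) = ((28 + 7*84) + 0) + 107 = ((28 + 588) + 0) + 107 = (616 + 0) + 107 = 616 + 107 = 723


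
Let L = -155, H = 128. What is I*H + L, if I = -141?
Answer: -18203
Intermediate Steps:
I*H + L = -141*128 - 155 = -18048 - 155 = -18203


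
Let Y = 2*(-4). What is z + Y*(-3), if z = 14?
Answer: 38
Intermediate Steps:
Y = -8
z + Y*(-3) = 14 - 8*(-3) = 14 + 24 = 38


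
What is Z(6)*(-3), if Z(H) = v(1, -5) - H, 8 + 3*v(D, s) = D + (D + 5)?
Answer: 19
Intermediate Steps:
v(D, s) = -1 + 2*D/3 (v(D, s) = -8/3 + (D + (D + 5))/3 = -8/3 + (D + (5 + D))/3 = -8/3 + (5 + 2*D)/3 = -8/3 + (5/3 + 2*D/3) = -1 + 2*D/3)
Z(H) = -1/3 - H (Z(H) = (-1 + (2/3)*1) - H = (-1 + 2/3) - H = -1/3 - H)
Z(6)*(-3) = (-1/3 - 1*6)*(-3) = (-1/3 - 6)*(-3) = -19/3*(-3) = 19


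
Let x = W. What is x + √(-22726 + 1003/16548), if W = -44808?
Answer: -44808 + I*√1555796811765/8274 ≈ -44808.0 + 150.75*I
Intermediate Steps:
x = -44808
x + √(-22726 + 1003/16548) = -44808 + √(-22726 + 1003/16548) = -44808 + √(-376068845/16548) = -44808 + I*√1555796811765/8274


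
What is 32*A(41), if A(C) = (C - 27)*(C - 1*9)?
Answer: 14336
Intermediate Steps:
A(C) = (-27 + C)*(-9 + C) (A(C) = (-27 + C)*(C - 9) = (-27 + C)*(-9 + C))
32*A(41) = 32*(243 + 41² - 36*41) = 32*(243 + 1681 - 1476) = 32*448 = 14336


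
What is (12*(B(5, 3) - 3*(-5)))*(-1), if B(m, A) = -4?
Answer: -132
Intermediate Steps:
(12*(B(5, 3) - 3*(-5)))*(-1) = (12*(-4 - 3*(-5)))*(-1) = (12*(-4 + 15))*(-1) = (12*11)*(-1) = 132*(-1) = -132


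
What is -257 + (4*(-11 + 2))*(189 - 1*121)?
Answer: -2705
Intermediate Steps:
-257 + (4*(-11 + 2))*(189 - 1*121) = -257 + (4*(-9))*(189 - 121) = -257 - 36*68 = -257 - 2448 = -2705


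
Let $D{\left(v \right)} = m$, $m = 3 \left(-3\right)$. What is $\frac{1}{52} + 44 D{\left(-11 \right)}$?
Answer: $- \frac{20591}{52} \approx -395.98$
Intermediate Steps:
$m = -9$
$D{\left(v \right)} = -9$
$\frac{1}{52} + 44 D{\left(-11 \right)} = \frac{1}{52} + 44 \left(-9\right) = \frac{1}{52} - 396 = - \frac{20591}{52}$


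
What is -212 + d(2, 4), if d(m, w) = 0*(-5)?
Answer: -212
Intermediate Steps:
d(m, w) = 0
-212 + d(2, 4) = -212 + 0 = -212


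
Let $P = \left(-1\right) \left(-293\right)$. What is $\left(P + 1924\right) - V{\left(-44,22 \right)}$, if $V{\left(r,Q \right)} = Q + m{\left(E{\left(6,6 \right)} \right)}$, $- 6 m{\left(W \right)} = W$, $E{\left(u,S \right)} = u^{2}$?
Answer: $2201$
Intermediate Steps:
$m{\left(W \right)} = - \frac{W}{6}$
$P = 293$
$V{\left(r,Q \right)} = -6 + Q$ ($V{\left(r,Q \right)} = Q - \frac{6^{2}}{6} = Q - 6 = -6 + Q$)
$\left(P + 1924\right) - V{\left(-44,22 \right)} = \left(293 + 1924\right) - \left(-6 + 22\right) = 2217 - 16 = 2201$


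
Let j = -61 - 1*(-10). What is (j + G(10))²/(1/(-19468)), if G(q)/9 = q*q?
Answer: -14032553868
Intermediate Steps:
j = -51 (j = -61 + 10 = -51)
G(q) = 9*q² (G(q) = 9*(q*q) = 9*q²)
(j + G(10))²/(1/(-19468)) = (-51 + 9*10²)²/(1/(-19468)) = (-51 + 9*100)²/(-1/19468) = (-51 + 900)²*(-19468) = 849²*(-19468) = 720801*(-19468) = -14032553868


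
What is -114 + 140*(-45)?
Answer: -6414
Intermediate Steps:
-114 + 140*(-45) = -114 - 6300 = -6414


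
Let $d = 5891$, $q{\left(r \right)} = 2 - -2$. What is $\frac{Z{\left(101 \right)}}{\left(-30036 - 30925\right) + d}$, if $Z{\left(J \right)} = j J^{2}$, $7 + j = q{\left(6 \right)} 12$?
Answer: $- \frac{418241}{55070} \approx -7.5947$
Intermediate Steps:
$q{\left(r \right)} = 4$ ($q{\left(r \right)} = 2 + 2 = 4$)
$j = 41$ ($j = -7 + 4 \cdot 12 = -7 + 48 = 41$)
$Z{\left(J \right)} = 41 J^{2}$
$\frac{Z{\left(101 \right)}}{\left(-30036 - 30925\right) + d} = \frac{41 \cdot 101^{2}}{\left(-30036 - 30925\right) + 5891} = \frac{41 \cdot 10201}{-60961 + 5891} = \frac{418241}{-55070} = 418241 \left(- \frac{1}{55070}\right) = - \frac{418241}{55070}$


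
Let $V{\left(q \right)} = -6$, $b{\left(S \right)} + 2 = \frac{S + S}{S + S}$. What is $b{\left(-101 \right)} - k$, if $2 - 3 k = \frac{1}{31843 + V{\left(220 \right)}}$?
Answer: $- \frac{159184}{95511} \approx -1.6667$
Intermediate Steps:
$b{\left(S \right)} = -1$ ($b{\left(S \right)} = -2 + \frac{S + S}{S + S} = -2 + \frac{2 S}{2 S} = -2 + 2 S \frac{1}{2 S} = -2 + 1 = -1$)
$k = \frac{63673}{95511}$ ($k = \frac{2}{3} - \frac{1}{3 \left(31843 - 6\right)} = \frac{2}{3} - \frac{1}{3 \cdot 31837} = \frac{2}{3} - \frac{1}{95511} = \frac{63673}{95511} \approx 0.66666$)
$b{\left(-101 \right)} - k = -1 - \frac{63673}{95511} = - \frac{159184}{95511}$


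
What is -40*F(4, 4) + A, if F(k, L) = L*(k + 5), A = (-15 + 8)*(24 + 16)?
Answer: -1720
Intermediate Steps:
A = -280 (A = -7*40 = -280)
F(k, L) = L*(5 + k)
-40*F(4, 4) + A = -160*(5 + 4) - 280 = -160*9 - 280 = -40*36 - 280 = -1440 - 280 = -1720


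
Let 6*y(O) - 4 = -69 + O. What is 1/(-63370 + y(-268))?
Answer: -2/126851 ≈ -1.5767e-5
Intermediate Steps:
y(O) = -65/6 + O/6 (y(O) = ⅔ + (-69 + O)/6 = ⅔ + (-23/2 + O/6) = -65/6 + O/6)
1/(-63370 + y(-268)) = 1/(-63370 + (-65/6 + (⅙)*(-268))) = 1/(-63370 + (-65/6 - 134/3)) = 1/(-63370 - 111/2) = 1/(-126851/2) = -2/126851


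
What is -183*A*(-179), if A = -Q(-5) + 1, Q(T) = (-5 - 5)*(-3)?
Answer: -949953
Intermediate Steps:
Q(T) = 30 (Q(T) = -10*(-3) = 30)
A = -29 (A = -1*30 + 1 = -30 + 1 = -29)
-183*A*(-179) = -183*(-29)*(-179) = 5307*(-179) = -949953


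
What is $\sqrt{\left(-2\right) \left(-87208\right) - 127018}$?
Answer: $\sqrt{47398} \approx 217.71$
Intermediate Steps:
$\sqrt{\left(-2\right) \left(-87208\right) - 127018} = \sqrt{174416 - 127018} = \sqrt{47398}$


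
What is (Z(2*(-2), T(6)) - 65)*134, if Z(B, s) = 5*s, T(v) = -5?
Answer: -12060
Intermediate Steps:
(Z(2*(-2), T(6)) - 65)*134 = (5*(-5) - 65)*134 = (-25 - 65)*134 = -90*134 = -12060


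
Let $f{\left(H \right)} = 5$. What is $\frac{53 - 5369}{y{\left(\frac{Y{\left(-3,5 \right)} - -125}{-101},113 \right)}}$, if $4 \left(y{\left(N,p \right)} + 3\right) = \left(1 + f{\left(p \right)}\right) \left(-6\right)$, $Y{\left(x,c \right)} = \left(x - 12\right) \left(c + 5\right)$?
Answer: $443$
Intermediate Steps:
$Y{\left(x,c \right)} = \left(-12 + x\right) \left(5 + c\right)$
$y{\left(N,p \right)} = -12$ ($y{\left(N,p \right)} = -3 + \frac{\left(1 + 5\right) \left(-6\right)}{4} = -3 + \frac{6 \left(-6\right)}{4} = -3 + \frac{1}{4} \left(-36\right) = -3 - 9 = -12$)
$\frac{53 - 5369}{y{\left(\frac{Y{\left(-3,5 \right)} - -125}{-101},113 \right)}} = \frac{53 - 5369}{-12} = \left(53 - 5369\right) \left(- \frac{1}{12}\right) = \left(-5316\right) \left(- \frac{1}{12}\right) = 443$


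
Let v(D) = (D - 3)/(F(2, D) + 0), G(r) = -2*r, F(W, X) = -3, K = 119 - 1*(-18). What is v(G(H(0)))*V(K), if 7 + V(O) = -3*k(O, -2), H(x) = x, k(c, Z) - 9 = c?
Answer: -445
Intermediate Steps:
k(c, Z) = 9 + c
K = 137 (K = 119 + 18 = 137)
V(O) = -34 - 3*O (V(O) = -7 - 3*(9 + O) = -7 + (-27 - 3*O) = -34 - 3*O)
v(D) = 1 - D/3 (v(D) = (D - 3)/(-3 + 0) = (-3 + D)/(-3) = (-3 + D)*(-⅓) = 1 - D/3)
v(G(H(0)))*V(K) = (1 - (-2)*0/3)*(-34 - 3*137) = (1 - ⅓*0)*(-34 - 411) = (1 + 0)*(-445) = 1*(-445) = -445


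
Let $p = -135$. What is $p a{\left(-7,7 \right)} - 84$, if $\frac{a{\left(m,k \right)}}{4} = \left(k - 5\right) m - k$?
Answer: $11256$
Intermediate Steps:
$a{\left(m,k \right)} = - 4 k + 4 m \left(-5 + k\right)$ ($a{\left(m,k \right)} = 4 \left(\left(k - 5\right) m - k\right) = 4 \left(\left(-5 + k\right) m - k\right) = 4 \left(m \left(-5 + k\right) - k\right) = 4 \left(- k + m \left(-5 + k\right)\right) = - 4 k + 4 m \left(-5 + k\right)$)
$p a{\left(-7,7 \right)} - 84 = - 135 \left(\left(-20\right) \left(-7\right) - 28 + 4 \cdot 7 \left(-7\right)\right) - 84 = - 135 \left(140 - 28 - 196\right) - 84 = \left(-135\right) \left(-84\right) - 84 = 11340 - 84 = 11256$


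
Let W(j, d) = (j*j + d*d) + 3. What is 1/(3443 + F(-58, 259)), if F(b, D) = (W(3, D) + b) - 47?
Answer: 1/70431 ≈ 1.4198e-5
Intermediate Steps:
W(j, d) = 3 + d² + j² (W(j, d) = (j² + d²) + 3 = (d² + j²) + 3 = 3 + d² + j²)
F(b, D) = -35 + b + D² (F(b, D) = ((3 + D² + 3²) + b) - 47 = ((3 + D² + 9) + b) - 47 = ((12 + D²) + b) - 47 = (12 + b + D²) - 47 = -35 + b + D²)
1/(3443 + F(-58, 259)) = 1/(3443 + (-35 - 58 + 259²)) = 1/(3443 + (-35 - 58 + 67081)) = 1/(3443 + 66988) = 1/70431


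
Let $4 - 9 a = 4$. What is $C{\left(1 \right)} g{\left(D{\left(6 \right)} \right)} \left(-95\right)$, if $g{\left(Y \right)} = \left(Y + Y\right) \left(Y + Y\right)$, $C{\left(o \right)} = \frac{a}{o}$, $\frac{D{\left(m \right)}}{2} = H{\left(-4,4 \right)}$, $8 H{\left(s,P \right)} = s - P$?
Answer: $0$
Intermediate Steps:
$H{\left(s,P \right)} = - \frac{P}{8} + \frac{s}{8}$ ($H{\left(s,P \right)} = \frac{s - P}{8} = - \frac{P}{8} + \frac{s}{8}$)
$a = 0$ ($a = \frac{4}{9} - \frac{4}{9} = 0$)
$D{\left(m \right)} = -2$ ($D{\left(m \right)} = 2 \left(\left(- \frac{1}{8}\right) 4 + \frac{1}{8} \left(-4\right)\right) = 2 \left(- \frac{1}{2} - \frac{1}{2}\right) = 2 \left(-1\right) = -2$)
$C{\left(o \right)} = 0$ ($C{\left(o \right)} = \frac{0}{o} = 0$)
$g{\left(Y \right)} = 4 Y^{2}$ ($g{\left(Y \right)} = 2 Y 2 Y = 4 Y^{2}$)
$C{\left(1 \right)} g{\left(D{\left(6 \right)} \right)} \left(-95\right) = 0 \cdot 4 \left(-2\right)^{2} \left(-95\right) = 0 \cdot 4 \cdot 4 \left(-95\right) = 0 \cdot 16 \left(-95\right) = 0 \left(-95\right) = 0$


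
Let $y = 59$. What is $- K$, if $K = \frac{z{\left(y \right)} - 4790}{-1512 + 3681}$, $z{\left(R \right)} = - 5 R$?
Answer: $\frac{565}{241} \approx 2.3444$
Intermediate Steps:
$K = - \frac{565}{241}$ ($K = \frac{\left(-5\right) 59 - 4790}{-1512 + 3681} = \frac{-295 - 4790}{2169} = \left(-5085\right) \frac{1}{2169} = - \frac{565}{241} \approx -2.3444$)
$- K = \left(-1\right) \left(- \frac{565}{241}\right) = \frac{565}{241}$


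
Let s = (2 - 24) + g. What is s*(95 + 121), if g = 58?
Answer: 7776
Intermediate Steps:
s = 36 (s = (2 - 24) + 58 = -22 + 58 = 36)
s*(95 + 121) = 36*(95 + 121) = 36*216 = 7776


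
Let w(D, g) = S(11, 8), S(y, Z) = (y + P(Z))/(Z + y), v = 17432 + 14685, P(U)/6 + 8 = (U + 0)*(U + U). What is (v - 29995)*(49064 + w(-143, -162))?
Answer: 1979713534/19 ≈ 1.0420e+8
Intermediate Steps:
P(U) = -48 + 12*U² (P(U) = -48 + 6*((U + 0)*(U + U)) = -48 + 6*(U*(2*U)) = -48 + 6*(2*U²) = -48 + 12*U²)
v = 32117
S(y, Z) = (-48 + y + 12*Z²)/(Z + y) (S(y, Z) = (y + (-48 + 12*Z²))/(Z + y) = (-48 + y + 12*Z²)/(Z + y))
w(D, g) = 731/19 (w(D, g) = (-48 + 11 + 12*8²)/(8 + 11) = (-48 + 11 + 12*64)/19 = (-48 + 11 + 768)/19 = (1/19)*731 = 731/19)
(v - 29995)*(49064 + w(-143, -162)) = (32117 - 29995)*(49064 + 731/19) = 2122*(932947/19) = 1979713534/19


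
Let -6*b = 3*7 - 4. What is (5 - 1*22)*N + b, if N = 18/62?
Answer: -1445/186 ≈ -7.7688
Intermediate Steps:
b = -17/6 (b = -(3*7 - 4)/6 = -(21 - 4)/6 = -⅙*17 = -17/6 ≈ -2.8333)
N = 9/31 (N = 18*(1/62) = 9/31 ≈ 0.29032)
(5 - 1*22)*N + b = (5 - 1*22)*(9/31) - 17/6 = (5 - 22)*(9/31) - 17/6 = -17*9/31 - 17/6 = -153/31 - 17/6 = -1445/186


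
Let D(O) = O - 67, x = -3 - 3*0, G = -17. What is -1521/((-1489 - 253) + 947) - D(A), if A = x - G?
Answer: 14552/265 ≈ 54.913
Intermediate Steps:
x = -3 (x = -3 - 0 = -3 - 1*0 = -3 + 0 = -3)
A = 14 (A = -3 - 1*(-17) = -3 + 17 = 14)
D(O) = -67 + O
-1521/((-1489 - 253) + 947) - D(A) = -1521/((-1489 - 253) + 947) - (-67 + 14) = -1521/(-1742 + 947) - 1*(-53) = -1521/(-795) + 53 = -1521*(-1/795) + 53 = 507/265 + 53 = 14552/265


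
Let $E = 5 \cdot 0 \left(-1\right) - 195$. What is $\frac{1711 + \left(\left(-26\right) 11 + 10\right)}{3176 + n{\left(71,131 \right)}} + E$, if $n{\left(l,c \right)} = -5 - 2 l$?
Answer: $- \frac{589220}{3029} \approx -194.53$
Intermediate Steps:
$E = -195$ ($E = 0 \left(-1\right) - 195 = 0 - 195 = -195$)
$\frac{1711 + \left(\left(-26\right) 11 + 10\right)}{3176 + n{\left(71,131 \right)}} + E = \frac{1711 + \left(\left(-26\right) 11 + 10\right)}{3176 - 147} - 195 = \frac{1711 + \left(-286 + 10\right)}{3176 - 147} - 195 = \frac{1711 - 276}{3176 - 147} - 195 = \frac{1435}{3029} - 195 = - \frac{589220}{3029}$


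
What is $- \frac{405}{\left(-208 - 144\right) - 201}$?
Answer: $\frac{405}{553} \approx 0.73237$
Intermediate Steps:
$- \frac{405}{\left(-208 - 144\right) - 201} = - \frac{405}{-352 - 201} = - \frac{405}{-553} = \left(-405\right) \left(- \frac{1}{553}\right) = \frac{405}{553}$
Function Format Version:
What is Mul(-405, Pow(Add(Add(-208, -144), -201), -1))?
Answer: Rational(405, 553) ≈ 0.73237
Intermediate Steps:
Mul(-405, Pow(Add(Add(-208, -144), -201), -1)) = Mul(-405, Pow(Add(-352, -201), -1)) = Mul(-405, Pow(-553, -1)) = Mul(-405, Rational(-1, 553)) = Rational(405, 553)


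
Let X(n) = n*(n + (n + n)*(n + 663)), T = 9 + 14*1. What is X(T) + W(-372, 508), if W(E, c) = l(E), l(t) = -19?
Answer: 726298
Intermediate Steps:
W(E, c) = -19
T = 23 (T = 9 + 14 = 23)
X(n) = n*(n + 2*n*(663 + n)) (X(n) = n*(n + (2*n)*(663 + n)) = n*(n + 2*n*(663 + n)))
X(T) + W(-372, 508) = 23**2*(1327 + 2*23) - 19 = 529*(1327 + 46) - 19 = 529*1373 - 19 = 726317 - 19 = 726298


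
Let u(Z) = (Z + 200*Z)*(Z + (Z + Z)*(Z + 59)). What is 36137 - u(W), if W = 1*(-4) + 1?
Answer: -168280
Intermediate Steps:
W = -3 (W = -4 + 1 = -3)
u(Z) = 201*Z*(Z + 2*Z*(59 + Z)) (u(Z) = (201*Z)*(Z + (2*Z)*(59 + Z)) = (201*Z)*(Z + 2*Z*(59 + Z)) = 201*Z*(Z + 2*Z*(59 + Z)))
36137 - u(W) = 36137 - (-3)²*(23919 + 402*(-3)) = 36137 - 9*(23919 - 1206) = 36137 - 9*22713 = 36137 - 1*204417 = 36137 - 204417 = -168280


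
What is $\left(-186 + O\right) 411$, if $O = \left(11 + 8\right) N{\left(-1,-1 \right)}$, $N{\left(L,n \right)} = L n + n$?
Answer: $-76446$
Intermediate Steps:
$N{\left(L,n \right)} = n + L n$
$O = 0$ ($O = \left(11 + 8\right) \left(- (1 - 1)\right) = 19 \left(\left(-1\right) 0\right) = 19 \cdot 0 = 0$)
$\left(-186 + O\right) 411 = \left(-186 + 0\right) 411 = \left(-186\right) 411 = -76446$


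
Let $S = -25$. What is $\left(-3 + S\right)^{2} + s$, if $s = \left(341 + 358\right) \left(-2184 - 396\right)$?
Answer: $-1802636$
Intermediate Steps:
$s = -1803420$ ($s = 699 \left(-2580\right) = -1803420$)
$\left(-3 + S\right)^{2} + s = \left(-3 - 25\right)^{2} - 1803420 = \left(-28\right)^{2} - 1803420 = 784 - 1803420 = -1802636$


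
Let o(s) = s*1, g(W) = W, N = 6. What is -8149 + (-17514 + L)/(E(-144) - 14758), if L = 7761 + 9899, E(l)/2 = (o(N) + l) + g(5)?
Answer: -61215361/7512 ≈ -8149.0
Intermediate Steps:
o(s) = s
E(l) = 22 + 2*l (E(l) = 2*((6 + l) + 5) = 2*(11 + l) = 22 + 2*l)
L = 17660
-8149 + (-17514 + L)/(E(-144) - 14758) = -8149 + (-17514 + 17660)/((22 + 2*(-144)) - 14758) = -8149 + 146/((22 - 288) - 14758) = -8149 + 146/(-266 - 14758) = -8149 + 146/(-15024) = -8149 + 146*(-1/15024) = -8149 - 73/7512 = -61215361/7512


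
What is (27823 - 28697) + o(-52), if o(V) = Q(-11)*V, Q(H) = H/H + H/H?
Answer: -978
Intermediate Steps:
Q(H) = 2 (Q(H) = 1 + 1 = 2)
o(V) = 2*V
(27823 - 28697) + o(-52) = (27823 - 28697) + 2*(-52) = -874 - 104 = -978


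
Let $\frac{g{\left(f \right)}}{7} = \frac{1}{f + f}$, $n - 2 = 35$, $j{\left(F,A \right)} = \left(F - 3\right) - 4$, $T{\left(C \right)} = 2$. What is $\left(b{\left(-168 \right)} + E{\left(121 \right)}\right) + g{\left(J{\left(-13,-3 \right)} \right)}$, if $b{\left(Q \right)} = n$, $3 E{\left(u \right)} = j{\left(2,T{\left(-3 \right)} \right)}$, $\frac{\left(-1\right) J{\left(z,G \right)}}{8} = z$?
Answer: $\frac{22069}{624} \approx 35.367$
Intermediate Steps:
$j{\left(F,A \right)} = -7 + F$ ($j{\left(F,A \right)} = \left(-3 + F\right) - 4 = -7 + F$)
$J{\left(z,G \right)} = - 8 z$
$E{\left(u \right)} = - \frac{5}{3}$ ($E{\left(u \right)} = \frac{-7 + 2}{3} = \frac{1}{3} \left(-5\right) = - \frac{5}{3}$)
$n = 37$ ($n = 2 + 35 = 37$)
$g{\left(f \right)} = \frac{7}{2 f}$ ($g{\left(f \right)} = \frac{7}{f + f} = \frac{7}{2 f}$)
$b{\left(Q \right)} = 37$
$\left(b{\left(-168 \right)} + E{\left(121 \right)}\right) + g{\left(J{\left(-13,-3 \right)} \right)} = \left(37 - \frac{5}{3}\right) + \frac{7}{2 \left(\left(-8\right) \left(-13\right)\right)} = \frac{106}{3} + \frac{7}{2 \cdot 104} = \frac{106}{3} + \frac{7}{2} \cdot \frac{1}{104} = \frac{106}{3} + \frac{7}{208} = \frac{22069}{624}$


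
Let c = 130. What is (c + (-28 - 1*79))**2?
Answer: 529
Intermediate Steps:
(c + (-28 - 1*79))**2 = (130 + (-28 - 1*79))**2 = (130 + (-28 - 79))**2 = (130 - 107)**2 = 23**2 = 529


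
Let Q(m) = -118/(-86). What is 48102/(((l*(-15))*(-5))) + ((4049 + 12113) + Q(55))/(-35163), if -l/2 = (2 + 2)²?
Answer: -1377754017/67200400 ≈ -20.502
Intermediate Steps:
Q(m) = 59/43 (Q(m) = -118*(-1/86) = 59/43)
l = -32 (l = -2*(2 + 2)² = -2*4² = -2*16 = -32)
48102/(((l*(-15))*(-5))) + ((4049 + 12113) + Q(55))/(-35163) = 48102/((-32*(-15)*(-5))) + ((4049 + 12113) + 59/43)/(-35163) = 48102/((480*(-5))) + (16162 + 59/43)*(-1/35163) = 48102/(-2400) + (695025/43)*(-1/35163) = 48102*(-1/2400) - 77225/168001 = -8017/400 - 77225/168001 = -1377754017/67200400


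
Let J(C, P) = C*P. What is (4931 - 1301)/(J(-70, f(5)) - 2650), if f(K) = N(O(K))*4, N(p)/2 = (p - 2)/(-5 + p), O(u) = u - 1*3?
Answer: -363/265 ≈ -1.3698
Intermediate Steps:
O(u) = -3 + u (O(u) = u - 3 = -3 + u)
N(p) = 2*(-2 + p)/(-5 + p) (N(p) = 2*((p - 2)/(-5 + p)) = 2*((-2 + p)/(-5 + p)) = 2*(-2 + p)/(-5 + p))
f(K) = 8*(-5 + K)/(-8 + K) (f(K) = (2*(-2 + (-3 + K))/(-5 + (-3 + K)))*4 = (2*(-5 + K)/(-8 + K))*4 = 8*(-5 + K)/(-8 + K))
(4931 - 1301)/(J(-70, f(5)) - 2650) = (4931 - 1301)/(-560*(-5 + 5)/(-8 + 5) - 2650) = 3630/(-560*0/(-3) - 2650) = 3630/(-560*(-1)*0/3 - 2650) = 3630/(-70*0 - 2650) = 3630/(0 - 2650) = 3630/(-2650) = 3630*(-1/2650) = -363/265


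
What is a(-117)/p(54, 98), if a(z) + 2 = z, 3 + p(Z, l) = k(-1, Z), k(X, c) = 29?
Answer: -119/26 ≈ -4.5769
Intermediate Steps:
p(Z, l) = 26 (p(Z, l) = -3 + 29 = 26)
a(z) = -2 + z
a(-117)/p(54, 98) = (-2 - 117)/26 = -119*1/26 = -119/26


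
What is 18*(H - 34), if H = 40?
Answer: 108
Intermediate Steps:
18*(H - 34) = 18*(40 - 34) = 18*6 = 108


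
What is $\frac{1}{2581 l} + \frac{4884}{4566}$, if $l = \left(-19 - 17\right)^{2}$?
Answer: $\frac{2722811225}{2545526736} \approx 1.0696$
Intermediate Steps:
$l = 1296$ ($l = \left(-36\right)^{2} = 1296$)
$\frac{1}{2581 l} + \frac{4884}{4566} = \frac{1}{2581 \cdot 1296} + \frac{4884}{4566} = \frac{1}{2581} \cdot \frac{1}{1296} + 4884 \cdot \frac{1}{4566} = \frac{1}{3344976} + \frac{814}{761} = \frac{2722811225}{2545526736}$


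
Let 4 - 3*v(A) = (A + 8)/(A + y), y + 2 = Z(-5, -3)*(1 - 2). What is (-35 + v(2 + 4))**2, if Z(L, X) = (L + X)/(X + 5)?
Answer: 18769/16 ≈ 1173.1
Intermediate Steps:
Z(L, X) = (L + X)/(5 + X)
y = 2 (y = -2 + ((-5 - 3)/(5 - 3))*(1 - 2) = -2 + (-8/2)*(-1) = -2 + ((1/2)*(-8))*(-1) = -2 - 4*(-1) = -2 + 4 = 2)
v(A) = 4/3 - (8 + A)/(3*(2 + A)) (v(A) = 4/3 - (A + 8)/(3*(A + 2)) = 4/3 - (8 + A)/(3*(2 + A)))
(-35 + v(2 + 4))**2 = (-35 + (2 + 4)/(2 + (2 + 4)))**2 = (-35 + 6/(2 + 6))**2 = (-35 + 6/8)**2 = (-35 + 6*(1/8))**2 = (-35 + 3/4)**2 = (-137/4)**2 = 18769/16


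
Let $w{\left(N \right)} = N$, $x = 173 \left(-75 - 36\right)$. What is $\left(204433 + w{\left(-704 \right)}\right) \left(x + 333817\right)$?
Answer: $64095995606$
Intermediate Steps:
$x = -19203$ ($x = 173 \left(-111\right) = -19203$)
$\left(204433 + w{\left(-704 \right)}\right) \left(x + 333817\right) = \left(204433 - 704\right) \left(-19203 + 333817\right) = 203729 \cdot 314614 = 64095995606$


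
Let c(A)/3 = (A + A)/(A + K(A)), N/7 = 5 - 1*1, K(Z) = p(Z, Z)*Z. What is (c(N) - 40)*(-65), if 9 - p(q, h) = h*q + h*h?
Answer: 2025595/779 ≈ 2600.3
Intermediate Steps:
p(q, h) = 9 - h² - h*q (p(q, h) = 9 - (h*q + h*h) = 9 - (h*q + h²) = 9 - (h² + h*q) = 9 + (-h² - h*q) = 9 - h² - h*q)
K(Z) = Z*(9 - 2*Z²) (K(Z) = (9 - Z² - Z*Z)*Z = (9 - Z² - Z²)*Z = (9 - 2*Z²)*Z = Z*(9 - 2*Z²))
N = 28 (N = 7*(5 - 1*1) = 7*(5 - 1) = 7*4 = 28)
c(A) = 6*A/(A + A*(9 - 2*A²)) (c(A) = 3*((A + A)/(A + A*(9 - 2*A²))) = 3*((2*A)/(A + A*(9 - 2*A²))) = 3*(2*A/(A + A*(9 - 2*A²))) = 6*A/(A + A*(9 - 2*A²)))
(c(N) - 40)*(-65) = (-3/(-5 + 28²) - 40)*(-65) = (-3/(-5 + 784) - 40)*(-65) = (-3/779 - 40)*(-65) = -31163/779*(-65) = 2025595/779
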